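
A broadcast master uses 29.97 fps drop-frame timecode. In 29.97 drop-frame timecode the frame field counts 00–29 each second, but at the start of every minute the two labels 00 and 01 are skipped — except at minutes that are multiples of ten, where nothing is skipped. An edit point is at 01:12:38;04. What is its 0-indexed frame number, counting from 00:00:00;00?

Complete 10-minute blocks: 7, each 17982 frames → 125874.
Remaining 2 whole minutes in the current block: 1800 + 1 × 1798 = 3598 frames.
Within the current minute: 38 × 30 + 4 − 2 = 1142 (labels ;00/;01 skipped at this minute). Total = 125874 + 3598 + 1142 = 130614.

130614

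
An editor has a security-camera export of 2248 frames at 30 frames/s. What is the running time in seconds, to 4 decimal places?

Running time = 2248 × 1/30 = 1124/15 s ≈ 74.9333 s.

74.9333 seconds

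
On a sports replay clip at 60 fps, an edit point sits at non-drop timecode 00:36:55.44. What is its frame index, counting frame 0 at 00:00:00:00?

Total seconds to the label: (0 × 3600 + 36 × 60 + 55) = 2215.
Frame index = 2215 × 60 + 44 = 132944.

132944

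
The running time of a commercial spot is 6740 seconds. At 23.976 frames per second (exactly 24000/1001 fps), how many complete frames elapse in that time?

161598 frames

Frames = 6740 × 24000/1001 = 161760000/1001 ≈ 161598.4016.
Complete frames: 161598.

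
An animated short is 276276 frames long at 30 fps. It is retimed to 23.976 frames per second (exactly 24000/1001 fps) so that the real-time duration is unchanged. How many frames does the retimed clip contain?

220800 frames

Target frames = source frames × (target rate / source rate) = 276276 × (24000/1001)/(30) = 276276 × 800/1001 = 220800.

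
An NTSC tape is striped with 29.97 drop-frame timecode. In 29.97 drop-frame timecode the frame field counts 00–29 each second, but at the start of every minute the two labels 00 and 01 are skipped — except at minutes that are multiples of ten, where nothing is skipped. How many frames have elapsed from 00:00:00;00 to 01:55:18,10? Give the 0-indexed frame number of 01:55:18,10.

207342

As if non-drop at 30 labels/s: (1 × 3600 + 55 × 60 + 18) × 30 + 10 = 207550.
Minute boundaries passed: 115; those not divisible by 10: 115 − 11 = 104; dropped labels = 2 × 104 = 208.
Actual frame index = 207550 − 208 = 207342.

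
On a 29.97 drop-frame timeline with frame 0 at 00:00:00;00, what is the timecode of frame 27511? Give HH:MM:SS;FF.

00:15:17;29

Ten DF minutes hold 17982 frames, so frame 27511 lies in block 1 (frames 17982–35963) with 9529 frames into that block.
The block's first minute is 1800 frames and the rest 1798 each; 9529 frames reaches minute 5, so 1 × 18 + 5 × 2 = 28 labels have been skipped so far.
Adding those back, label number 27511 + 28 = 27539 at 30 labels/s is 917 s + 29 f = 0 h 15 min 17 s frame 29, i.e. 00:15:17;29.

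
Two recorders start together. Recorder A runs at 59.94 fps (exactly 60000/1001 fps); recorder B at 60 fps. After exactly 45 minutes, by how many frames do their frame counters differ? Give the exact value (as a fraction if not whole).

45 min = 2700 s.
A emits 60000/1001 × 2700 = 162000000/1001 frames; B emits 60 × 2700 = 162000.
Difference = 162000/1001 frames (≈ 161.8382); B is ahead of A.

162000/1001 frames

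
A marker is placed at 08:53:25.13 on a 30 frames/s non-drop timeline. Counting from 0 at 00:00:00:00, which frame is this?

960163

Total seconds to the label: (8 × 3600 + 53 × 60 + 25) = 32005.
Frame index = 32005 × 30 + 13 = 960163.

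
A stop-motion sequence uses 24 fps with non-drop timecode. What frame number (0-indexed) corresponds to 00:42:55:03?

frame 61803

Total seconds to the label: (0 × 3600 + 42 × 60 + 55) = 2575.
Frame index = 2575 × 24 + 3 = 61803.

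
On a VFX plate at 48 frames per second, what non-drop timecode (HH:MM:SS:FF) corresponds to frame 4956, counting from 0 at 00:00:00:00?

4956 ÷ 48 = 103 full seconds, remainder 12 frames.
103 s = 0 h 1 min 43 s.
Timecode: 00:01:43:12.

00:01:43:12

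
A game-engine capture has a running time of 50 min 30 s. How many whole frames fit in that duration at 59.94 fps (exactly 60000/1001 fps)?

50 min 30 s = 3030 s.
Frames = 3030 × 60000/1001 = 181800000/1001 ≈ 181618.3816.
Complete frames: 181618.

181618 frames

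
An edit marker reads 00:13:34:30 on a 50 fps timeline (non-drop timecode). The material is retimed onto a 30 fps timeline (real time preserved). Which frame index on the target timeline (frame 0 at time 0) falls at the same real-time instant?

Source frame index: (0×3600 + 13×60 + 34) × 50 + 30 = 40730.
Real time: 40730 / (50) = 4073/5 s.
Target frame: (4073/5) × (30) = 24438.

frame 24438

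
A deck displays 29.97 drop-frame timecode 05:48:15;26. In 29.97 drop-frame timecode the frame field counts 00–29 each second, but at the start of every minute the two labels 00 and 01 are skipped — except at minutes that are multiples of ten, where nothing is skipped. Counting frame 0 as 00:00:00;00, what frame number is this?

As if non-drop at 30 labels/s: (5 × 3600 + 48 × 60 + 15) × 30 + 26 = 626876.
Minute boundaries passed: 348; those not divisible by 10: 348 − 34 = 314; dropped labels = 2 × 314 = 628.
Actual frame index = 626876 − 628 = 626248.

626248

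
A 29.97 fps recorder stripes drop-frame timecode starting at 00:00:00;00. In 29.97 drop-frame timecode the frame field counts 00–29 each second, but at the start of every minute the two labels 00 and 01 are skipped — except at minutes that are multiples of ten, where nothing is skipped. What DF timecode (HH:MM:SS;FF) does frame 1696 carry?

00:00:56;16

Ten DF minutes hold 17982 frames, so frame 1696 lies in block 0 (frames 0–17981) with 1696 frames into that block.
The block's first minute is 1800 frames and the rest 1798 each; 1696 frames reaches minute 0, so 0 × 18 + 0 × 2 = 0 labels have been skipped so far.
Adding those back, label number 1696 + 0 = 1696 at 30 labels/s is 56 s + 16 f = 0 h 0 min 56 s frame 16, i.e. 00:00:56;16.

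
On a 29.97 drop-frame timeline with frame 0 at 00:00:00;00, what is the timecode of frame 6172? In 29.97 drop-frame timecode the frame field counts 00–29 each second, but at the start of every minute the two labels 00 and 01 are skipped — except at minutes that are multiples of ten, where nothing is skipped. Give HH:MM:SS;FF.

00:03:25;28

Each 10-minute DF block holds 10 × 60 × 30 − 9 × 2 = 17982 frames. 6172 ÷ 17982 → 0 full blocks, remainder 6172.
Within the partial block the first minute is 1800 frames and each further minute 1798, so 3 further minute boundaries passed. Total skipped labels = 18 × 0 + 2 × 3 = 6.
Non-drop label index = 6172 + 6 = 6178; at 30 labels/s that is 00:03:25:28, i.e. DF 00:03:25;28.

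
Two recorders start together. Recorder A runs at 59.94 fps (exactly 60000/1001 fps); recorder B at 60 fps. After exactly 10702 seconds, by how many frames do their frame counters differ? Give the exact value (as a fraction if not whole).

642120/1001 frames

A emits 60000/1001 × 10702 = 642120000/1001 frames; B emits 60 × 10702 = 642120.
Difference = 642120/1001 frames (≈ 641.4785); B is ahead of A.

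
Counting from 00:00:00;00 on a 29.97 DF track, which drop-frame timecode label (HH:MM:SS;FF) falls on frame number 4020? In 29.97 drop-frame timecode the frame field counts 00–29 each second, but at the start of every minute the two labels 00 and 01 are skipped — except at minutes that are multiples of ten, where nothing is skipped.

Each 10-minute DF block holds 10 × 60 × 30 − 9 × 2 = 17982 frames. 4020 ÷ 17982 → 0 full blocks, remainder 4020.
Within the partial block the first minute is 1800 frames and each further minute 1798, so 2 further minute boundaries passed. Total skipped labels = 18 × 0 + 2 × 2 = 4.
Non-drop label index = 4020 + 4 = 4024; at 30 labels/s that is 00:02:14:04, i.e. DF 00:02:14;04.

00:02:14;04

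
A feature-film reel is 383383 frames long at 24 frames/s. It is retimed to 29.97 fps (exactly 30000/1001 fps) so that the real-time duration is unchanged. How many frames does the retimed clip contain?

478750 frames

Target frames = source frames × (target rate / source rate) = 383383 × (30000/1001)/(24) = 383383 × 1250/1001 = 478750.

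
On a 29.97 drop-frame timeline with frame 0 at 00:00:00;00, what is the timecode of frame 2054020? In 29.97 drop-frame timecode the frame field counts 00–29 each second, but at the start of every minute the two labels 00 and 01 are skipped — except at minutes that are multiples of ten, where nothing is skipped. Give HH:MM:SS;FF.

19:02:15;26

Each 10-minute DF block holds 10 × 60 × 30 − 9 × 2 = 17982 frames. 2054020 ÷ 17982 → 114 full blocks, remainder 4072.
Within the partial block the first minute is 1800 frames and each further minute 1798, so 2 further minute boundaries passed. Total skipped labels = 18 × 114 + 2 × 2 = 2056.
Non-drop label index = 2054020 + 2056 = 2056076; at 30 labels/s that is 19:02:15:26, i.e. DF 19:02:15;26.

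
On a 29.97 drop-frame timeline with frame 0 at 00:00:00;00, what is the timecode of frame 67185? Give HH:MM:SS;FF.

00:37:21;23

Each 10-minute DF block holds 10 × 60 × 30 − 9 × 2 = 17982 frames. 67185 ÷ 17982 → 3 full blocks, remainder 13239.
Within the partial block the first minute is 1800 frames and each further minute 1798, so 7 further minute boundaries passed. Total skipped labels = 18 × 3 + 2 × 7 = 68.
Non-drop label index = 67185 + 68 = 67253; at 30 labels/s that is 00:37:21:23, i.e. DF 00:37:21;23.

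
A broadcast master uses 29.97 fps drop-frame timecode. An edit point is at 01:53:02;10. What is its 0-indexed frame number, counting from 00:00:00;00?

Complete 10-minute blocks: 11, each 17982 frames → 197802.
Remaining 3 whole minutes in the current block: 1800 + 2 × 1798 = 5396 frames.
Within the current minute: 2 × 30 + 10 − 2 = 68 (labels ;00/;01 skipped at this minute). Total = 197802 + 5396 + 68 = 203266.

203266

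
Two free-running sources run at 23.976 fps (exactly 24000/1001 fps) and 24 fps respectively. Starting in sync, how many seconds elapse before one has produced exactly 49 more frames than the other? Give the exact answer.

49049/24 seconds

The gap grows by |24 − 24000/1001| = 24/1001 frames per second.
Time for a 49-frame gap: 49 ÷ (24/1001) = 49049/24 s.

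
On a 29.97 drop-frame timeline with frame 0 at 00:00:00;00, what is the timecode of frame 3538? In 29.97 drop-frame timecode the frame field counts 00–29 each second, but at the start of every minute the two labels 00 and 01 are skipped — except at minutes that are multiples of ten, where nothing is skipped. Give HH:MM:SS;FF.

00:01:58;00

Ten DF minutes hold 17982 frames, so frame 3538 lies in block 0 (frames 0–17981) with 3538 frames into that block.
The block's first minute is 1800 frames and the rest 1798 each; 3538 frames reaches minute 1, so 0 × 18 + 1 × 2 = 2 labels have been skipped so far.
Adding those back, label number 3538 + 2 = 3540 at 30 labels/s is 118 s + 0 f = 0 h 1 min 58 s frame 0, i.e. 00:01:58;00.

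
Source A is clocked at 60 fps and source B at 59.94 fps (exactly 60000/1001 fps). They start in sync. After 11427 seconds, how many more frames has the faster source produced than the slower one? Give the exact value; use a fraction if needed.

52740/77 frames

A emits 60 × 11427 = 685620 frames; B emits 60000/1001 × 11427 = 52740000/77.
Difference = 52740/77 frames (≈ 684.9351); B is behind A.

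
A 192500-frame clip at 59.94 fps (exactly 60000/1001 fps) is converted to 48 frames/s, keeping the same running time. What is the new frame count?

154154 frames

Target frames = source frames × (target rate / source rate) = 192500 × (48)/(60000/1001) = 192500 × 1001/1250 = 154154.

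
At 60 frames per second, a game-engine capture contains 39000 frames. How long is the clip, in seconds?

650 seconds

Running time = 39000 / (60) = 650 s.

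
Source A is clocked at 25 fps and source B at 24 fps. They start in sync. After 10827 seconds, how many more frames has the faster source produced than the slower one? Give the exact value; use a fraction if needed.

10827 frames

A emits 25 × 10827 = 270675 frames; B emits 24 × 10827 = 259848.
Difference = 10827 frames; B is behind A.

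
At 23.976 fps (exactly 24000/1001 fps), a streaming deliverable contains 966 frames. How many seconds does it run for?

Running time = 966 / (24000/1001) = 40.29025 s.

40.29025 seconds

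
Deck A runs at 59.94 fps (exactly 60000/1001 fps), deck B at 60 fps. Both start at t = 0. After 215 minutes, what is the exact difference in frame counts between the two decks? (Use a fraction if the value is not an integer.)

774000/1001 frames

215 min = 12900 s.
A emits 60000/1001 × 12900 = 774000000/1001 frames; B emits 60 × 12900 = 774000.
Difference = 774000/1001 frames (≈ 773.2268); B is ahead of A.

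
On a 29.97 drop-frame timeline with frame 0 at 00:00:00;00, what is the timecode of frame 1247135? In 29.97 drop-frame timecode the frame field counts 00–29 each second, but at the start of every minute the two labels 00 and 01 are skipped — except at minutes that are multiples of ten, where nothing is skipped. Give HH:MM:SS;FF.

Ten DF minutes hold 17982 frames, so frame 1247135 lies in block 69 (frames 1240758–1258739) with 6377 frames into that block.
The block's first minute is 1800 frames and the rest 1798 each; 6377 frames reaches minute 3, so 69 × 18 + 3 × 2 = 1248 labels have been skipped so far.
Adding those back, label number 1247135 + 1248 = 1248383 at 30 labels/s is 41612 s + 23 f = 11 h 33 min 32 s frame 23, i.e. 11:33:32;23.

11:33:32;23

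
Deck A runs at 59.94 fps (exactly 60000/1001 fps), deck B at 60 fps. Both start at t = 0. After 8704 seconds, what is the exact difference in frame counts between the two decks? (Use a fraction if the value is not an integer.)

A emits 60000/1001 × 8704 = 522240000/1001 frames; B emits 60 × 8704 = 522240.
Difference = 522240/1001 frames (≈ 521.7183); B is ahead of A.

522240/1001 frames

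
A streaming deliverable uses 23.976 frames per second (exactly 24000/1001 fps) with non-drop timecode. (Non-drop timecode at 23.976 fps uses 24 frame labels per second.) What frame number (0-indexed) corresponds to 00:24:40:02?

frame 35522

Total seconds to the label: (0 × 3600 + 24 × 60 + 40) = 1480.
Frame index = 1480 × 24 + 2 = 35522.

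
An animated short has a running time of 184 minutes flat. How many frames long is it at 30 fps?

184 min = 11040 s.
Frames = 11040 × 30 = 331200.

331200 frames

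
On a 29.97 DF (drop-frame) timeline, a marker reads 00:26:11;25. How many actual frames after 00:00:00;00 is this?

As if non-drop at 30 labels/s: (0 × 3600 + 26 × 60 + 11) × 30 + 25 = 47155.
Minute boundaries passed: 26; those not divisible by 10: 26 − 2 = 24; dropped labels = 2 × 24 = 48.
Actual frame index = 47155 − 48 = 47107.

47107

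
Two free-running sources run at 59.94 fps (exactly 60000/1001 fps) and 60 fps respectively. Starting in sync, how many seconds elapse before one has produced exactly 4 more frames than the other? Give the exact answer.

1001/15 seconds

The gap grows by |60 − 60000/1001| = 60/1001 frames per second.
Time for a 4-frame gap: 4 ÷ (60/1001) = 1001/15 s.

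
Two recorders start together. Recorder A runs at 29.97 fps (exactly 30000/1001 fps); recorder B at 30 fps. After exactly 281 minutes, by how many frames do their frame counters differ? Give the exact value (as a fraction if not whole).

281 min = 16860 s.
A emits 30000/1001 × 16860 = 505800000/1001 frames; B emits 30 × 16860 = 505800.
Difference = 505800/1001 frames (≈ 505.2947); B is ahead of A.

505800/1001 frames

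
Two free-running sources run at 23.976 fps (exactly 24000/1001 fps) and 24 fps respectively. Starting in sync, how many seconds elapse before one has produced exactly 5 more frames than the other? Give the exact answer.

The gap grows by |24 − 24000/1001| = 24/1001 frames per second.
Time for a 5-frame gap: 5 ÷ (24/1001) = 5005/24 s.

5005/24 seconds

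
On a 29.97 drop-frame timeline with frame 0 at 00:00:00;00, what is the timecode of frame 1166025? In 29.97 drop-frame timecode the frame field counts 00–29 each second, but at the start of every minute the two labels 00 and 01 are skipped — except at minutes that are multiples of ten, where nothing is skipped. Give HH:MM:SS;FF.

Ten DF minutes hold 17982 frames, so frame 1166025 lies in block 64 (frames 1150848–1168829) with 15177 frames into that block.
The block's first minute is 1800 frames and the rest 1798 each; 15177 frames reaches minute 8, so 64 × 18 + 8 × 2 = 1168 labels have been skipped so far.
Adding those back, label number 1166025 + 1168 = 1167193 at 30 labels/s is 38906 s + 13 f = 10 h 48 min 26 s frame 13, i.e. 10:48:26;13.

10:48:26;13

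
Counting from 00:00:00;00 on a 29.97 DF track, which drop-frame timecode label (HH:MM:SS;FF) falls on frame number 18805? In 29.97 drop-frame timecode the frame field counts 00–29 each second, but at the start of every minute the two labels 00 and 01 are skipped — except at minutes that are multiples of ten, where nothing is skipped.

00:10:27;13

Each 10-minute DF block holds 10 × 60 × 30 − 9 × 2 = 17982 frames. 18805 ÷ 17982 → 1 full block, remainder 823.
Within the partial block the first minute is 1800 frames and each further minute 1798, so 0 further minute boundaries passed. Total skipped labels = 18 × 1 + 2 × 0 = 18.
Non-drop label index = 18805 + 18 = 18823; at 30 labels/s that is 00:10:27:13, i.e. DF 00:10:27;13.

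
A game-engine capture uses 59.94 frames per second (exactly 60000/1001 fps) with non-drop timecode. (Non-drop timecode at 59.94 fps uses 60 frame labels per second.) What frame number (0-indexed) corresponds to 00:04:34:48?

frame 16488

Total seconds to the label: (0 × 3600 + 4 × 60 + 34) = 274.
Frame index = 274 × 60 + 48 = 16488.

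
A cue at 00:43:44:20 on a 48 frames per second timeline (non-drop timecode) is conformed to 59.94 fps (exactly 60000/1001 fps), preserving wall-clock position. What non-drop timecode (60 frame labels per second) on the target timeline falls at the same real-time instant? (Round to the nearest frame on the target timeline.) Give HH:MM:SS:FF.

Source frame index: (0×3600 + 43×60 + 44) × 48 + 20 = 125972.
Real time: 125972 / (48) = 31493/12 s.
Target frame: (31493/12) × (60000/1001) = 2045000/13 ≈ 157307.692 → 157308.
At 60 labels/s: frame 157308 → 00:43:41:48.

00:43:41:48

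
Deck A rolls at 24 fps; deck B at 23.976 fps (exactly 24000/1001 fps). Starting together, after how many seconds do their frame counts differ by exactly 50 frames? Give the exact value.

25025/12 seconds

The gap grows by |24000/1001 − 24| = 24/1001 frames per second.
Time for a 50-frame gap: 50 ÷ (24/1001) = 25025/12 s.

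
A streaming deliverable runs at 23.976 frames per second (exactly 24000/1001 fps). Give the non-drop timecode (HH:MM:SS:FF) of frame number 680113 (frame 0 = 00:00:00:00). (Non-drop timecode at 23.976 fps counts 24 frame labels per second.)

07:52:18:01

680113 ÷ 24 = 28338 full seconds, remainder 1 frame.
28338 s = 7 h 52 min 18 s.
Timecode: 07:52:18:01.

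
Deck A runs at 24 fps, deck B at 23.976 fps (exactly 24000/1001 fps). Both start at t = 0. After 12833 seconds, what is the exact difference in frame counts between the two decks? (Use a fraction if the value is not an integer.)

A emits 24 × 12833 = 307992 frames; B emits 24000/1001 × 12833 = 307992000/1001.
Difference = 307992/1001 frames (≈ 307.6843); B is behind A.

307992/1001 frames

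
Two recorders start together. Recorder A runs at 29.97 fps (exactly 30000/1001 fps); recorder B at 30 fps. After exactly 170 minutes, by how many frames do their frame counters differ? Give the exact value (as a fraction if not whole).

170 min = 10200 s.
A emits 30000/1001 × 10200 = 306000000/1001 frames; B emits 30 × 10200 = 306000.
Difference = 306000/1001 frames (≈ 305.6943); B is ahead of A.

306000/1001 frames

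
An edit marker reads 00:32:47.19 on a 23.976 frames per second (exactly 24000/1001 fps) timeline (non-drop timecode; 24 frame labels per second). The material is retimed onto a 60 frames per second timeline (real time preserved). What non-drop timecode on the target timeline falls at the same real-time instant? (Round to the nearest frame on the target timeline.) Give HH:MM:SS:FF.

00:32:49:46

Source frame index: (0×3600 + 32×60 + 47) × 24 + 19 = 47227.
Real time: 47227 / (24000/1001) = 47274227/24000 s.
Target frame: (47274227/24000) × (60) = 47274227/400 ≈ 118185.568 → 118186.
At 60 labels/s: frame 118186 → 00:32:49:46.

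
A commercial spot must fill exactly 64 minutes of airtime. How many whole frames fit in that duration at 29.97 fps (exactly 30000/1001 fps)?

115084 frames

64 min = 3840 s.
Frames = 3840 × 30000/1001 = 115200000/1001 ≈ 115084.9151.
Complete frames: 115084.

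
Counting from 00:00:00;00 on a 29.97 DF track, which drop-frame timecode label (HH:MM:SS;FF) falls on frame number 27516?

Ten DF minutes hold 17982 frames, so frame 27516 lies in block 1 (frames 17982–35963) with 9534 frames into that block.
The block's first minute is 1800 frames and the rest 1798 each; 9534 frames reaches minute 5, so 1 × 18 + 5 × 2 = 28 labels have been skipped so far.
Adding those back, label number 27516 + 28 = 27544 at 30 labels/s is 918 s + 4 f = 0 h 15 min 18 s frame 4, i.e. 00:15:18;04.

00:15:18;04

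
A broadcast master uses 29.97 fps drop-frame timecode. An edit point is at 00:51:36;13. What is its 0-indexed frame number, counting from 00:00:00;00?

92801

As if non-drop at 30 labels/s: (0 × 3600 + 51 × 60 + 36) × 30 + 13 = 92893.
Minute boundaries passed: 51; those not divisible by 10: 51 − 5 = 46; dropped labels = 2 × 46 = 92.
Actual frame index = 92893 − 92 = 92801.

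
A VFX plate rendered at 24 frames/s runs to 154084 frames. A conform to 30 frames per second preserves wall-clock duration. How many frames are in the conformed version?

Target frames = source frames × (target rate / source rate) = 154084 × (30)/(24) = 154084 × 5/4 = 192605.

192605 frames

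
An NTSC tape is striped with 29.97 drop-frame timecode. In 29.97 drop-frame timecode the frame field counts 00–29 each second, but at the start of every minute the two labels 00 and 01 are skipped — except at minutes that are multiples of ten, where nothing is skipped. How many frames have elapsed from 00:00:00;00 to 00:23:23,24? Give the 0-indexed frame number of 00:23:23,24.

Complete 10-minute blocks: 2, each 17982 frames → 35964.
Remaining 3 whole minutes in the current block: 1800 + 2 × 1798 = 5396 frames.
Within the current minute: 23 × 30 + 24 − 2 = 712 (labels ;00/;01 skipped at this minute). Total = 35964 + 5396 + 712 = 42072.

42072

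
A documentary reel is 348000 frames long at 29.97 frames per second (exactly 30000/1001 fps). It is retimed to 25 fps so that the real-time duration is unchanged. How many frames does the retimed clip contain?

Target frames = source frames × (target rate / source rate) = 348000 × (25)/(30000/1001) = 348000 × 1001/1200 = 290290.

290290 frames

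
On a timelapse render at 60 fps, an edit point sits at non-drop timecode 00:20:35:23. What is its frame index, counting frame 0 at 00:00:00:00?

Total seconds to the label: (0 × 3600 + 20 × 60 + 35) = 1235.
Frame index = 1235 × 60 + 23 = 74123.

frame 74123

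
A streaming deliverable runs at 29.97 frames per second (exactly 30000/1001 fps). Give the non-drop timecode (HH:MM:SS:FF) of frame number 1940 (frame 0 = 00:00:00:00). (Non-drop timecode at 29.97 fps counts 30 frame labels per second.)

00:01:04:20

1940 ÷ 30 = 64 full seconds, remainder 20 frames.
64 s = 0 h 1 min 4 s.
Timecode: 00:01:04:20.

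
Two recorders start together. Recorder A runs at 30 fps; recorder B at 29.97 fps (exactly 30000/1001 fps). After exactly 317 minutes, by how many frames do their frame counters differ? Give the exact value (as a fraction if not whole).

317 min = 19020 s.
A emits 30 × 19020 = 570600 frames; B emits 30000/1001 × 19020 = 570600000/1001.
Difference = 570600/1001 frames (≈ 570.0300); B is behind A.

570600/1001 frames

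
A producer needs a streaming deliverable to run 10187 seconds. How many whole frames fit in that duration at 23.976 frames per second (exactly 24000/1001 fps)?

Frames = 10187 × 24000/1001 = 244488000/1001 ≈ 244243.7562.
Complete frames: 244243.

244243 frames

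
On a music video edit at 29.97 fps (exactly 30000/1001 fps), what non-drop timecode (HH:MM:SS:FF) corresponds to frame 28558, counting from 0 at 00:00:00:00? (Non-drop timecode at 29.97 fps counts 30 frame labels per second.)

00:15:51:28

28558 ÷ 30 = 951 full seconds, remainder 28 frames.
951 s = 0 h 15 min 51 s.
Timecode: 00:15:51:28.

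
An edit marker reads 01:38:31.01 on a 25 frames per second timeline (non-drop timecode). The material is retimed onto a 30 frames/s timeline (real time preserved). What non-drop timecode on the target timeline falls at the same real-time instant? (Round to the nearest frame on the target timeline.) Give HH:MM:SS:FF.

01:38:31:01

Source frame index: (1×3600 + 38×60 + 31) × 25 + 1 = 147776.
Real time: 147776 / (25) = 147776/25 s.
Target frame: (147776/25) × (30) = 886656/5 ≈ 177331.200 → 177331.
At 30 labels/s: frame 177331 → 01:38:31:01.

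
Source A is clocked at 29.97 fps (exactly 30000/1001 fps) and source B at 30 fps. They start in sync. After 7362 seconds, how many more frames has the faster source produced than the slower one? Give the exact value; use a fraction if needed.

220860/1001 frames

A emits 30000/1001 × 7362 = 220860000/1001 frames; B emits 30 × 7362 = 220860.
Difference = 220860/1001 frames (≈ 220.6394); B is ahead of A.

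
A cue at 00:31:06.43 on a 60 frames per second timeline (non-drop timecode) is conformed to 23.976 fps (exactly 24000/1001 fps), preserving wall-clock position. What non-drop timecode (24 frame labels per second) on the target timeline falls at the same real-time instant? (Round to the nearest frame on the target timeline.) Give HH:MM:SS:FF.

00:31:04:20

Source frame index: (0×3600 + 31×60 + 6) × 60 + 43 = 112003.
Real time: 112003 / (60) = 112003/60 s.
Target frame: (112003/60) × (24000/1001) = 44801200/1001 ≈ 44756.444 → 44756.
At 24 labels/s: frame 44756 → 00:31:04:20.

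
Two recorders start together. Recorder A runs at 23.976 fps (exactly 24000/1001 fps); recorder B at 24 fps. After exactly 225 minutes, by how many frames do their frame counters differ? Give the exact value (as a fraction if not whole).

324000/1001 frames

225 min = 13500 s.
A emits 24000/1001 × 13500 = 324000000/1001 frames; B emits 24 × 13500 = 324000.
Difference = 324000/1001 frames (≈ 323.6763); B is ahead of A.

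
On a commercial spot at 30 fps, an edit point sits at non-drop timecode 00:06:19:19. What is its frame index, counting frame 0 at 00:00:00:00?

Total seconds to the label: (0 × 3600 + 6 × 60 + 19) = 379.
Frame index = 379 × 30 + 19 = 11389.

11389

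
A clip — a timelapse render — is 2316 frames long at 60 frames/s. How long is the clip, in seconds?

Running time = 2316 / (60) = 38.6 s.

38.6 seconds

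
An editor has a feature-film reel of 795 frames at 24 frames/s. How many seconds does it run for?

33.125 seconds

Running time = 795 / (24) = 33.125 s.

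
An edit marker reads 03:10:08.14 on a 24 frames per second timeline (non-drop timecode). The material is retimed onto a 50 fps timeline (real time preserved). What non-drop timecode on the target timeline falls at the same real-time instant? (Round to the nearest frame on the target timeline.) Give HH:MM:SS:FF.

03:10:08:29

Source frame index: (3×3600 + 10×60 + 8) × 24 + 14 = 273806.
Real time: 273806 / (24) = 136903/12 s.
Target frame: (136903/12) × (50) = 3422575/6 ≈ 570429.167 → 570429.
At 50 labels/s: frame 570429 → 03:10:08:29.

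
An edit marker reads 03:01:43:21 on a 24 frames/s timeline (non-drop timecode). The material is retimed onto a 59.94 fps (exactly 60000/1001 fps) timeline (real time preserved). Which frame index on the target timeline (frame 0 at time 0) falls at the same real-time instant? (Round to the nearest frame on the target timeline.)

Source frame index: (3×3600 + 1×60 + 43) × 24 + 21 = 261693.
Real time: 261693 / (24) = 87231/8 s.
Target frame: (87231/8) × (60000/1001) = 654232500/1001 ≈ 653578.921 → 653579.

frame 653579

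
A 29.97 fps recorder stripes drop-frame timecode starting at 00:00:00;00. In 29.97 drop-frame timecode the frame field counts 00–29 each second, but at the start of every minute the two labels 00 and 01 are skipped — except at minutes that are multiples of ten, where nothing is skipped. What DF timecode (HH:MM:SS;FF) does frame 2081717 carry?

19:17:40;01

Ten DF minutes hold 17982 frames, so frame 2081717 lies in block 115 (frames 2067930–2085911) with 13787 frames into that block.
The block's first minute is 1800 frames and the rest 1798 each; 13787 frames reaches minute 7, so 115 × 18 + 7 × 2 = 2084 labels have been skipped so far.
Adding those back, label number 2081717 + 2084 = 2083801 at 30 labels/s is 69460 s + 1 f = 19 h 17 min 40 s frame 1, i.e. 19:17:40;01.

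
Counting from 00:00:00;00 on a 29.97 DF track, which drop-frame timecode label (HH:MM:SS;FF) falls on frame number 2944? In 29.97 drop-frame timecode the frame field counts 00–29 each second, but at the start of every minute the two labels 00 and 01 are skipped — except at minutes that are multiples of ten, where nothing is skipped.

00:01:38;06

Each 10-minute DF block holds 10 × 60 × 30 − 9 × 2 = 17982 frames. 2944 ÷ 17982 → 0 full blocks, remainder 2944.
Within the partial block the first minute is 1800 frames and each further minute 1798, so 1 further minute boundary passed. Total skipped labels = 18 × 0 + 2 × 1 = 2.
Non-drop label index = 2944 + 2 = 2946; at 30 labels/s that is 00:01:38:06, i.e. DF 00:01:38;06.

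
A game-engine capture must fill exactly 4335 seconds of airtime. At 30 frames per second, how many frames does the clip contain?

Frames = 4335 × 30 = 130050.

130050 frames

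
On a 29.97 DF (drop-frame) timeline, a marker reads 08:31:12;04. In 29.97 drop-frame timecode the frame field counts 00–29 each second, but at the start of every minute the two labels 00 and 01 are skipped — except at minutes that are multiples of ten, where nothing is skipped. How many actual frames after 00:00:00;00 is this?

919244

Complete 10-minute blocks: 51, each 17982 frames → 917082.
Remaining 1 whole minute in the current block: 1800 + 0 × 1798 = 1800 frames.
Within the current minute: 12 × 30 + 4 − 2 = 362 (labels ;00/;01 skipped at this minute). Total = 917082 + 1800 + 362 = 919244.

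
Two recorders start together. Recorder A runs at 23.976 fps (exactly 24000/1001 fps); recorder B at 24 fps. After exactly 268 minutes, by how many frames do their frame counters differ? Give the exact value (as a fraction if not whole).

385920/1001 frames

268 min = 16080 s.
A emits 24000/1001 × 16080 = 385920000/1001 frames; B emits 24 × 16080 = 385920.
Difference = 385920/1001 frames (≈ 385.5345); B is ahead of A.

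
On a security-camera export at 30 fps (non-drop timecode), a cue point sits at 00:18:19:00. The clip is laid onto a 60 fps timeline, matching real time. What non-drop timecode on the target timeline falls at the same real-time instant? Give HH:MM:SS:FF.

00:18:19:00

Source frame index: (0×3600 + 18×60 + 19) × 30 + 0 = 32970.
Real time: 32970 / (30) = 1099 s.
Target frame: (1099) × (60) = 65940.
At 60 labels/s: frame 65940 → 00:18:19:00.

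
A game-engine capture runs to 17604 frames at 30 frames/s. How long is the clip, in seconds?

586.8 seconds

Running time = 17604 / (30) = 586.8 s.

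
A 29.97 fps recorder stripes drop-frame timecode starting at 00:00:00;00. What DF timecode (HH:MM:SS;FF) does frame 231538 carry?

Ten DF minutes hold 17982 frames, so frame 231538 lies in block 12 (frames 215784–233765) with 15754 frames into that block.
The block's first minute is 1800 frames and the rest 1798 each; 15754 frames reaches minute 8, so 12 × 18 + 8 × 2 = 232 labels have been skipped so far.
Adding those back, label number 231538 + 232 = 231770 at 30 labels/s is 7725 s + 20 f = 2 h 8 min 45 s frame 20, i.e. 02:08:45;20.

02:08:45;20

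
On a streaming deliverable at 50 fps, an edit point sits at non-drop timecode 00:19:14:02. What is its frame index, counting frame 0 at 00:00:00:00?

Total seconds to the label: (0 × 3600 + 19 × 60 + 14) = 1154.
Frame index = 1154 × 50 + 2 = 57702.

frame 57702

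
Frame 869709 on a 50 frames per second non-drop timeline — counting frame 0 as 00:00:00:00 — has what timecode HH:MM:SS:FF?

869709 ÷ 50 = 17394 full seconds, remainder 9 frames.
17394 s = 4 h 49 min 54 s.
Timecode: 04:49:54:09.

04:49:54:09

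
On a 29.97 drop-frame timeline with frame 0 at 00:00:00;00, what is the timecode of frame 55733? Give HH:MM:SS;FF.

Each 10-minute DF block holds 10 × 60 × 30 − 9 × 2 = 17982 frames. 55733 ÷ 17982 → 3 full blocks, remainder 1787.
Within the partial block the first minute is 1800 frames and each further minute 1798, so 0 further minute boundaries passed. Total skipped labels = 18 × 3 + 2 × 0 = 54.
Non-drop label index = 55733 + 54 = 55787; at 30 labels/s that is 00:30:59:17, i.e. DF 00:30:59;17.

00:30:59;17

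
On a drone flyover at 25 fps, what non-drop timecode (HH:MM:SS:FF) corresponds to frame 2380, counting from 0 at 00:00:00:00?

00:01:35:05

2380 ÷ 25 = 95 full seconds, remainder 5 frames.
95 s = 0 h 1 min 35 s.
Timecode: 00:01:35:05.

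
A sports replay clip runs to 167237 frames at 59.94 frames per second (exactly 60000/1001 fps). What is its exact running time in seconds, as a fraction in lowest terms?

167404237/60000 seconds

Running time = 167237 ÷ (60000/1001) = 167237 × 1001/60000 = 167404237/60000 s.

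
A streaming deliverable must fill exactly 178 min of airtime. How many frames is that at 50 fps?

178 min = 10680 s.
Frames = 10680 × 50 = 534000.

534000 frames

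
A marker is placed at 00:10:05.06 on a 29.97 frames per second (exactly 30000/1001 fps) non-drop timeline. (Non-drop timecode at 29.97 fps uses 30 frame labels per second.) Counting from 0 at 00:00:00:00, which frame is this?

18156

Total seconds to the label: (0 × 3600 + 10 × 60 + 5) = 605.
Frame index = 605 × 30 + 6 = 18156.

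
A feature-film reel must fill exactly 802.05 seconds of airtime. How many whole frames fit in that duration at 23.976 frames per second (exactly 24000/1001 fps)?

Frames = 802.05 × 24000/1001 = 19249200/1001 ≈ 19229.9700.
Complete frames: 19229.

19229 frames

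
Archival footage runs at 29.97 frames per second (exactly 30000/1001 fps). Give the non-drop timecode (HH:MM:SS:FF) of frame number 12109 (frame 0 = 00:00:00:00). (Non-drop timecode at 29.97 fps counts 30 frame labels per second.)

00:06:43:19

12109 ÷ 30 = 403 full seconds, remainder 19 frames.
403 s = 0 h 6 min 43 s.
Timecode: 00:06:43:19.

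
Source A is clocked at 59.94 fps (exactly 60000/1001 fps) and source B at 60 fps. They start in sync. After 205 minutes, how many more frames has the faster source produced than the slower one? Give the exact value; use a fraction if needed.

738000/1001 frames

205 min = 12300 s.
A emits 60000/1001 × 12300 = 738000000/1001 frames; B emits 60 × 12300 = 738000.
Difference = 738000/1001 frames (≈ 737.2627); B is ahead of A.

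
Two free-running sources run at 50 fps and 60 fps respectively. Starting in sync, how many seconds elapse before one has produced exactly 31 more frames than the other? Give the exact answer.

3.1 seconds

The gap grows by |60 − 50| = 10 frames per second.
Time for a 31-frame gap: 31 ÷ (10) = 3.1 s.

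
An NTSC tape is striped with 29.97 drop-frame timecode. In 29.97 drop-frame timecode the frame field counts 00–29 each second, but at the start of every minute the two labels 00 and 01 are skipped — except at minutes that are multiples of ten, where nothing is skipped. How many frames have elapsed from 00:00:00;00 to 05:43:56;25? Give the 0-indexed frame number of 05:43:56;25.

Complete 10-minute blocks: 34, each 17982 frames → 611388.
Remaining 3 whole minutes in the current block: 1800 + 2 × 1798 = 5396 frames.
Within the current minute: 56 × 30 + 25 − 2 = 1703 (labels ;00/;01 skipped at this minute). Total = 611388 + 5396 + 1703 = 618487.

618487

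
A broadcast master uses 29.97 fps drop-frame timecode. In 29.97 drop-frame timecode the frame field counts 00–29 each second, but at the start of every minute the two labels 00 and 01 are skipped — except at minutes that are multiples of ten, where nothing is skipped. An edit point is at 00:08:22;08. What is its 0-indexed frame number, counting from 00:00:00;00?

15052

As if non-drop at 30 labels/s: (0 × 3600 + 8 × 60 + 22) × 30 + 8 = 15068.
Minute boundaries passed: 8; those not divisible by 10: 8 − 0 = 8; dropped labels = 2 × 8 = 16.
Actual frame index = 15068 − 16 = 15052.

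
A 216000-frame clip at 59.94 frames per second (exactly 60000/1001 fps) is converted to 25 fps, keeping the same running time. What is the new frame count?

Target frames = source frames × (target rate / source rate) = 216000 × (25)/(60000/1001) = 216000 × 1001/2400 = 90090.

90090 frames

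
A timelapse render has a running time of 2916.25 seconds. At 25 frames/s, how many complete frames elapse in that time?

72906 frames

Frames = 2916.25 × 25 = 291625/4 ≈ 72906.2500.
Complete frames: 72906.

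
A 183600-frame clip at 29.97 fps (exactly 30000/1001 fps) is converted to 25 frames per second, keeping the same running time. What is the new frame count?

Target frames = source frames × (target rate / source rate) = 183600 × (25)/(30000/1001) = 183600 × 1001/1200 = 153153.

153153 frames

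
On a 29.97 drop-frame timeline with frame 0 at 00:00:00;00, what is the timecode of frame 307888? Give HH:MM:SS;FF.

Each 10-minute DF block holds 10 × 60 × 30 − 9 × 2 = 17982 frames. 307888 ÷ 17982 → 17 full blocks, remainder 2194.
Within the partial block the first minute is 1800 frames and each further minute 1798, so 1 further minute boundary passed. Total skipped labels = 18 × 17 + 2 × 1 = 308.
Non-drop label index = 307888 + 308 = 308196; at 30 labels/s that is 02:51:13:06, i.e. DF 02:51:13;06.

02:51:13;06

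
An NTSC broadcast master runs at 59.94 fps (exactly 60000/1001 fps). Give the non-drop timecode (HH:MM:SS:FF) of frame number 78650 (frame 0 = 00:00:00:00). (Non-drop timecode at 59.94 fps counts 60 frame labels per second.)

78650 ÷ 60 = 1310 full seconds, remainder 50 frames.
1310 s = 0 h 21 min 50 s.
Timecode: 00:21:50:50.

00:21:50:50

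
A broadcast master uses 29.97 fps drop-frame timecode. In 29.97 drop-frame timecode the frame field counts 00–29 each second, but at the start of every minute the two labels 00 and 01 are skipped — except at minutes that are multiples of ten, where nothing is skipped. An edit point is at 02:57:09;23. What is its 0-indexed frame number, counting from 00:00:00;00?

Complete 10-minute blocks: 17, each 17982 frames → 305694.
Remaining 7 whole minutes in the current block: 1800 + 6 × 1798 = 12588 frames.
Within the current minute: 9 × 30 + 23 − 2 = 291 (labels ;00/;01 skipped at this minute). Total = 305694 + 12588 + 291 = 318573.

318573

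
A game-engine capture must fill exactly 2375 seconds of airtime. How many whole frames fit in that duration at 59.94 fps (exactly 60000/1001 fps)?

Frames = 2375 × 60000/1001 = 142500000/1001 ≈ 142357.6424.
Complete frames: 142357.

142357 frames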